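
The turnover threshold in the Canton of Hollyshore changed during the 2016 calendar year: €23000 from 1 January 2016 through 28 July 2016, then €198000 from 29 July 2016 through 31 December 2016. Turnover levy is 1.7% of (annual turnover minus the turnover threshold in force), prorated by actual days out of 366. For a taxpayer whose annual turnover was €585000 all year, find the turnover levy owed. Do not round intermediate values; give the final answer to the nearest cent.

1 January – 28 July 2016: 210 days, exemption €23000 → (€585000 − €23000) × 1.7% × 210/366 = €5481.8033
29 July – 31 December 2016: 156 days, exemption €198000 → (€585000 − €198000) × 1.7% × 156/366 = €2804.1639
Total = €8285.9672

€8285.97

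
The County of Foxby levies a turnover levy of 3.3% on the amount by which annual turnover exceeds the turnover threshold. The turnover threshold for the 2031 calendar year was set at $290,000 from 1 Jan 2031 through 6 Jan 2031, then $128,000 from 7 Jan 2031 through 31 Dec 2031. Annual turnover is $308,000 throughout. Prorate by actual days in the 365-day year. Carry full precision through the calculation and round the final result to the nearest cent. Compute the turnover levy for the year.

1 Jan – 6 Jan 2031: 6 days, exemption $290,000 → ($308,000 − $290,000) × 3.3% × 6/365 = $9.7644
7 Jan – 31 Dec 2031: 359 days, exemption $128,000 → ($308,000 − $128,000) × 3.3% × 359/365 = $5,842.3562
Total = $5,852.1205

$5,852.12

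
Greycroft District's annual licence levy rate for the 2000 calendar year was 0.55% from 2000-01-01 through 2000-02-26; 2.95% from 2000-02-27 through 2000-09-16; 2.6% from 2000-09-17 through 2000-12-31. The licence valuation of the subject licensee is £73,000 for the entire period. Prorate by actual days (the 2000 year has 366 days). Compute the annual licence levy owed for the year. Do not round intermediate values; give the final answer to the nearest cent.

2000-01-01 to 2000-02-26: 57 days at 0.55% → £73,000 × 0.55% × 57/366 = £62.5287
2000-02-27 to 2000-09-16: 203 days at 2.95% → £73,000 × 2.95% × 203/366 = £1,194.4276
2000-09-17 to 2000-12-31: 106 days at 2.6% → £73,000 × 2.6% × 106/366 = £549.6940
Total = £1,806.6503

£1,806.65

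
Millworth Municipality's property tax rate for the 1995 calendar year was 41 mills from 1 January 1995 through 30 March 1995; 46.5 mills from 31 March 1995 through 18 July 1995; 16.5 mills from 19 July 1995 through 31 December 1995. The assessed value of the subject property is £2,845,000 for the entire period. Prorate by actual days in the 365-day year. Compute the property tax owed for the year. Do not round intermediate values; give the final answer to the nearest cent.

£89,660.37

1 January – 30 March 1995: 89 days at 41 mills → £2,845,000 × 4.1% × 89/365 = £28,442.2055
31 March – 18 July 1995: 110 days at 46.5 mills → £2,845,000 × 4.65% × 110/365 = £39,868.9726
19 July – 31 December 1995: 166 days at 16.5 mills → £2,845,000 × 1.65% × 166/365 = £21,349.1918
Total = £89,660.3699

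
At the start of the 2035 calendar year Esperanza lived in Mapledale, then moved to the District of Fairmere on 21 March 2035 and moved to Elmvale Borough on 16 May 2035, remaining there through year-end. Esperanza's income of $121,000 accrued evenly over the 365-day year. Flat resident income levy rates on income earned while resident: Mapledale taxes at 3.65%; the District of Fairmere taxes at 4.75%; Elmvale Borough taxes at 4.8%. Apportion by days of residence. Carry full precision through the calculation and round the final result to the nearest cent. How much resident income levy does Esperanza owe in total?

$5,497.54

Mapledale, 1 January – 20 March 2035: 79 days → $121,000 × 3.65% × 79/365 = $955.9000
The District of Fairmere, 21 March – 15 May 2035: 56 days → $121,000 × 4.75% × 56/365 = $881.8082
Elmvale Borough, 16 May – 31 December 2035: 230 days → $121,000 × 4.8% × 230/365 = $3,659.8356
Total = $5,497.5438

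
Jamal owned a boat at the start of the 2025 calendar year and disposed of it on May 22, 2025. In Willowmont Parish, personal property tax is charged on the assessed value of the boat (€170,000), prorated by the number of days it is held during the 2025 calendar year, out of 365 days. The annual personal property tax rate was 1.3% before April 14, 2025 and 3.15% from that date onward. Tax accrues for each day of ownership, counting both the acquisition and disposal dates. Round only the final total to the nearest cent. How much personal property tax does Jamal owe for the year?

€1,195.82

January 1 – April 13, 2025: 103 days at 1.3% → €170,000 × 1.3% × 103/365 = €623.6438
April 14 – May 22, 2025: 39 days at 3.15% → €170,000 × 3.15% × 39/365 = €572.1781
Total = €1,195.8219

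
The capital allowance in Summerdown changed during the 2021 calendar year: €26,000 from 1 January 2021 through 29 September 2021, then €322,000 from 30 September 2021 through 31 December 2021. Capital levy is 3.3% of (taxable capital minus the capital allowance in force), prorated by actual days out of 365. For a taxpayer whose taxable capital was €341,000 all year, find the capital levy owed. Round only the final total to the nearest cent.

€7,906.17

1 January – 29 September 2021: 272 days, exemption €26,000 → (€341,000 − €26,000) × 3.3% × 272/365 = €7,746.4110
30 September – 31 December 2021: 93 days, exemption €322,000 → (€341,000 − €322,000) × 3.3% × 93/365 = €159.7562
Total = €7,906.1671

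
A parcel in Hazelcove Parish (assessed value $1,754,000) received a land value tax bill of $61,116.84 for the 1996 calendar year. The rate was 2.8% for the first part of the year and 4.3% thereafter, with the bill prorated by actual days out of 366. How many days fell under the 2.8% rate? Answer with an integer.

199 days

Let d = days at the first rate; then 366 − d days at the second rate.
$1,754,000 × [2.8%·d + 4.3%·(366−d)] / 366 = $61,116.84
Solving gives d = 199, so the new rate took effect on July 18, 1996.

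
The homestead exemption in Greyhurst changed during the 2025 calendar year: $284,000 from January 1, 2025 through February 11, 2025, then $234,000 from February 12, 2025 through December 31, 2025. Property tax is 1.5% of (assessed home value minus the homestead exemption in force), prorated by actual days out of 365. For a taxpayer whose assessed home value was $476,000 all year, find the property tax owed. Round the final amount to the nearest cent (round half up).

$3,543.70

January 1 – February 11, 2025: 42 days, exemption $284,000 → ($476,000 − $284,000) × 1.5% × 42/365 = $331.3973
February 12 – December 31, 2025: 323 days, exemption $234,000 → ($476,000 − $234,000) × 1.5% × 323/365 = $3,212.3014
Total = $3,543.6986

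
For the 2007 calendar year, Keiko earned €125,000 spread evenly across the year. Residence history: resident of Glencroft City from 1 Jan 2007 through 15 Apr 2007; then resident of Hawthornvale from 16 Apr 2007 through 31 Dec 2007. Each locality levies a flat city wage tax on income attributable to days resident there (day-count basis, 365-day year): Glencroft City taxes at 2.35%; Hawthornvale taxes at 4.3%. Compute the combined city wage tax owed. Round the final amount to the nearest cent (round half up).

€4,673.80

Glencroft City, 1 Jan – 15 Apr 2007: 105 days → €125,000 × 2.35% × 105/365 = €845.0342
Hawthornvale, 16 Apr – 31 Dec 2007: 260 days → €125,000 × 4.3% × 260/365 = €3,828.7671
Total = €4,673.8014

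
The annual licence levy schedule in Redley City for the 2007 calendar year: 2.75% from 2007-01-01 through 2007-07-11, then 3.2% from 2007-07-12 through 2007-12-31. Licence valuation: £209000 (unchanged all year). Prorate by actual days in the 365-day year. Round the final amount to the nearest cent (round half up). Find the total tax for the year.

2007-01-01 to 2007-07-11: 192 days at 2.75% → £209000 × 2.75% × 192/365 = £3023.3425
2007-07-12 to 2007-12-31: 173 days at 3.2% → £209000 × 3.2% × 173/365 = £3169.9288
Total = £6193.2712

£6193.27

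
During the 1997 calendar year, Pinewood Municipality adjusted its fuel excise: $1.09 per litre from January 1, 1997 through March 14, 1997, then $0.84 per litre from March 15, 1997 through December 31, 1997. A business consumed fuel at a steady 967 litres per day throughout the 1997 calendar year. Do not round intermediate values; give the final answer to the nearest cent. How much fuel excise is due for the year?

January 1 – March 14, 1997: 73 days × 967 litres/day = 70,591 litres at $1.09/litre → $76,944.19
March 15 – December 31, 1997: 292 days × 967 litres/day = 282,364 litres at $0.84/litre → $237,185.76

$314,129.95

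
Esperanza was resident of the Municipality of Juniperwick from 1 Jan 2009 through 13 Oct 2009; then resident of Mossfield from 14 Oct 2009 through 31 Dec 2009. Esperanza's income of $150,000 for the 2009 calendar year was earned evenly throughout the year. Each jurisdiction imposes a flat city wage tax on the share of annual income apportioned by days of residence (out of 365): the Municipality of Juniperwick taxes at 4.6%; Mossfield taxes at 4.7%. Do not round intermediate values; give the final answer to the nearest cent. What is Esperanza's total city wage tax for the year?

The Municipality of Juniperwick, 1 Jan – 13 Oct 2009: 286 days → $150,000 × 4.6% × 286/365 = $5,406.5753
Mossfield, 14 Oct – 31 Dec 2009: 79 days → $150,000 × 4.7% × 79/365 = $1,525.8904
Total = $6,932.4658

$6,932.47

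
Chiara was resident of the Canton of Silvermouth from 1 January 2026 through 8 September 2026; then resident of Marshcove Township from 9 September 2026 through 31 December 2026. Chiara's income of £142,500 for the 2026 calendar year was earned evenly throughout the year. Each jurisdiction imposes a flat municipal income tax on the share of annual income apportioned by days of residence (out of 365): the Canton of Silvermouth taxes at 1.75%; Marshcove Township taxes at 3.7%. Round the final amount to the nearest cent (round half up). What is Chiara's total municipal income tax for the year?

The Canton of Silvermouth, 1 January – 8 September 2026: 251 days → £142,500 × 1.75% × 251/365 = £1,714.8801
Marshcove Township, 9 September – 31 December 2026: 114 days → £142,500 × 3.7% × 114/365 = £1,646.7534
Total = £3,361.6336

£3,361.63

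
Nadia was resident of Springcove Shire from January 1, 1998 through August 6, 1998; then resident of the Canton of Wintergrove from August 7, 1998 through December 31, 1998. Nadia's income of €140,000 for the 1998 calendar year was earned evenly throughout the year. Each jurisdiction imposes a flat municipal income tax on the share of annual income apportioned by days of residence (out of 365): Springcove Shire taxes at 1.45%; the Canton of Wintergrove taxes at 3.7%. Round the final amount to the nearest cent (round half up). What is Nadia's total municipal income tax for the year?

Springcove Shire, January 1 – August 6, 1998: 218 days → €140,000 × 1.45% × 218/365 = €1,212.4384
The Canton of Wintergrove, August 7 – December 31, 1998: 147 days → €140,000 × 3.7% × 147/365 = €2,086.1918
Total = €3,298.6301

€3,298.63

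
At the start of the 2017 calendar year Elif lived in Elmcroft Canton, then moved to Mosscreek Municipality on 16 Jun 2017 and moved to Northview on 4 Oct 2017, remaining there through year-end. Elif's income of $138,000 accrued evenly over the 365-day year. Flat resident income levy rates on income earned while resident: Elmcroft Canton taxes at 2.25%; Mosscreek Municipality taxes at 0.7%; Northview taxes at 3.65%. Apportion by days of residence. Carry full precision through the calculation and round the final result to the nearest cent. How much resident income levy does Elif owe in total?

Elmcroft Canton, 1 Jan – 15 Jun 2017: 166 days → $138,000 × 2.25% × 166/365 = $1,412.1370
Mosscreek Municipality, 16 Jun – 3 Oct 2017: 110 days → $138,000 × 0.7% × 110/365 = $291.1233
Northview, 4 Oct – 31 Dec 2017: 89 days → $138,000 × 3.65% × 89/365 = $1,228.2000
Total = $2,931.4603

$2,931.46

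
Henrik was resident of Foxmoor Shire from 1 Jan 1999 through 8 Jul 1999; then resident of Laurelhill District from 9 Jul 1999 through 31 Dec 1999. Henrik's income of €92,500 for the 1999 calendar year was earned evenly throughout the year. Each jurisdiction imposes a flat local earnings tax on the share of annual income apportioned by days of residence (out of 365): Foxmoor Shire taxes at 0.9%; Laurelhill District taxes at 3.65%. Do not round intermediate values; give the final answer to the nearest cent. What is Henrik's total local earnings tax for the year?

Foxmoor Shire, 1 Jan – 8 Jul 1999: 189 days → €92,500 × 0.9% × 189/365 = €431.0753
Laurelhill District, 9 Jul – 31 Dec 1999: 176 days → €92,500 × 3.65% × 176/365 = €1,628.0000
Total = €2,059.0753

€2,059.08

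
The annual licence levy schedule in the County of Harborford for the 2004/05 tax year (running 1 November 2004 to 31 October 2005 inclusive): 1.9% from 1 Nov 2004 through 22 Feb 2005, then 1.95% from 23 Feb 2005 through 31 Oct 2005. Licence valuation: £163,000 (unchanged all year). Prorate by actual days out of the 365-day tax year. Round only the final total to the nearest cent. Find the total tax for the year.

1 Nov 2004 – 22 Feb 2005: 114 days at 1.9% → £163,000 × 1.9% × 114/365 = £967.2822
23 Feb – 31 Oct 2005: 251 days at 1.95% → £163,000 × 1.95% × 251/365 = £2,185.7630
Total = £3,153.0452

£3,153.05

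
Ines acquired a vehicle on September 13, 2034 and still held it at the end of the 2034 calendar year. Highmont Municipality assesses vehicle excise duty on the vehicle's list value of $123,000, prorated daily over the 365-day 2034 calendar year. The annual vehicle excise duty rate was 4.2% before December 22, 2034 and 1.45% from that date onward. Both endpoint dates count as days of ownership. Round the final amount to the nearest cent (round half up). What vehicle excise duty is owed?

September 13 – December 21, 2034: 100 days at 4.2% → $123,000 × 4.2% × 100/365 = $1,415.3425
December 22 – December 31, 2034: 10 days at 1.45% → $123,000 × 1.45% × 10/365 = $48.8630
Total = $1,464.2055

$1,464.21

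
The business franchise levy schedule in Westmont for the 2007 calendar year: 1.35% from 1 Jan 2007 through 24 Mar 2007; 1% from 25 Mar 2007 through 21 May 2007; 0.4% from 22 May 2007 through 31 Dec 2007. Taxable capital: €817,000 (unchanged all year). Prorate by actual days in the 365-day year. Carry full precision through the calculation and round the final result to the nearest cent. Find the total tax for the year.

€5,811.89

1 Jan – 24 Mar 2007: 83 days at 1.35% → €817,000 × 1.35% × 83/365 = €2,508.0781
25 Mar – 21 May 2007: 58 days at 1% → €817,000 × 1% × 58/365 = €1,298.2466
22 May – 31 Dec 2007: 224 days at 0.4% → €817,000 × 0.4% × 224/365 = €2,005.5671
Total = €5,811.8918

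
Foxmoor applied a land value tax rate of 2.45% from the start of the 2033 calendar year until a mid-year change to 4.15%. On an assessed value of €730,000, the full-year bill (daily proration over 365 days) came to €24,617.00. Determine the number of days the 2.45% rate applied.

167 days

Let d = days at the first rate; then 365 − d days at the second rate.
€730,000 × [2.45%·d + 4.15%·(365−d)] / 365 = €24,617.00
Solving gives d = 167, so the new rate took effect on 17 Jun 2033.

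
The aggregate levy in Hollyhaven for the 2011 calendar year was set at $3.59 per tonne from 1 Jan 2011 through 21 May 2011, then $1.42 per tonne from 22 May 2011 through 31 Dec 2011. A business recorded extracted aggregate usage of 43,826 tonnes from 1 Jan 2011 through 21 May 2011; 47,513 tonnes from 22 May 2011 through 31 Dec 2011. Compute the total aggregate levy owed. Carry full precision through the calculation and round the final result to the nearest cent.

$224,803.80

1 Jan – 21 May 2011: 43,826 tonnes at $3.59/tonne → $157,335.34
22 May – 31 Dec 2011: 47,513 tonnes at $1.42/tonne → $67,468.46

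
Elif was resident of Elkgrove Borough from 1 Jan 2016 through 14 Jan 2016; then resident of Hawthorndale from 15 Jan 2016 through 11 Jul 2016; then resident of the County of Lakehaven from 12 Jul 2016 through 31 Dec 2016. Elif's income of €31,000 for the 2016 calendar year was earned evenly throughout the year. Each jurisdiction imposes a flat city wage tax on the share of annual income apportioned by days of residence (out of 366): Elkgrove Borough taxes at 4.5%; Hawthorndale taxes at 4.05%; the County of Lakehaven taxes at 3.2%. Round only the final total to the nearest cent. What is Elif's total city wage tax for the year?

€1,136.29

Elkgrove Borough, 1 Jan – 14 Jan 2016: 14 days → €31,000 × 4.5% × 14/366 = €53.3607
Hawthorndale, 15 Jan – 11 Jul 2016: 179 days → €31,000 × 4.05% × 179/366 = €614.0287
The County of Lakehaven, 12 Jul – 31 Dec 2016: 173 days → €31,000 × 3.2% × 173/366 = €468.8962
Total = €1,136.2855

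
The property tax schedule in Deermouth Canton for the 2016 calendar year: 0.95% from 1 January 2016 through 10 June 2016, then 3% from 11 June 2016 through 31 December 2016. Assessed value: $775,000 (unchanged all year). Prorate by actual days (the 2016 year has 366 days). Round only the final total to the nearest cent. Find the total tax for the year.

$16,217.83

1 January – 10 June 2016: 162 days at 0.95% → $775,000 × 0.95% × 162/366 = $3,258.8115
11 June – 31 December 2016: 204 days at 3% → $775,000 × 3% × 204/366 = $12,959.0164
Total = $16,217.8279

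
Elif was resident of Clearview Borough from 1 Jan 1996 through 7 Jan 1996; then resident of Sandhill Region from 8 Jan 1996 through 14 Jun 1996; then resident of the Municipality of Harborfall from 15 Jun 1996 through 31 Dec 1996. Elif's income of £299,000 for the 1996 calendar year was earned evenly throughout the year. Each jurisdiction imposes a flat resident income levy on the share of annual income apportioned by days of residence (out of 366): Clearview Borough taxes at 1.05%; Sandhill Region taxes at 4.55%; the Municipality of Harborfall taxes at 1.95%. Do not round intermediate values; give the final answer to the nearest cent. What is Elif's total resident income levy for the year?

Clearview Borough, 1 Jan – 7 Jan 1996: 7 days → £299,000 × 1.05% × 7/366 = £60.0451
Sandhill Region, 8 Jan – 14 Jun 1996: 159 days → £299,000 × 4.55% × 159/366 = £5,910.1516
The Municipality of Harborfall, 15 Jun – 31 Dec 1996: 200 days → £299,000 × 1.95% × 200/366 = £3,186.0656
Total = £9,156.2623

£9,156.26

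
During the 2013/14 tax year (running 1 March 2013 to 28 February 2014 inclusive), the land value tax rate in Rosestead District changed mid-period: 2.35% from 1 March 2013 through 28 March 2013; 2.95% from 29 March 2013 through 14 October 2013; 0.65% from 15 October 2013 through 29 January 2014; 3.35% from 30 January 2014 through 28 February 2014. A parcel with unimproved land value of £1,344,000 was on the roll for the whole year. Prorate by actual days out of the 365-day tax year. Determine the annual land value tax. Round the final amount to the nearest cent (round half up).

1 March – 28 March 2013: 28 days at 2.35% → £1,344,000 × 2.35% × 28/365 = £2,422.8822
29 March – 14 October 2013: 200 days at 2.95% → £1,344,000 × 2.95% × 200/365 = £21,724.9315
15 October 2013 – 29 January 2014: 107 days at 0.65% → £1,344,000 × 0.65% × 107/365 = £2,560.9644
30 January – 28 February 2014: 30 days at 3.35% → £1,344,000 × 3.35% × 30/365 = £3,700.6027
Total = £30,409.3808

£30,409.38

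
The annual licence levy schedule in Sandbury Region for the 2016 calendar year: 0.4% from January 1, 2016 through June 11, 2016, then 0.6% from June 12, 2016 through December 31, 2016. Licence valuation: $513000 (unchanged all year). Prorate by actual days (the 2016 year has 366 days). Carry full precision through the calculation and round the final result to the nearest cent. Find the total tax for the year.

January 1 – June 11, 2016: 163 days at 0.4% → $513000 × 0.4% × 163/366 = $913.8689
June 12 – December 31, 2016: 203 days at 0.6% → $513000 × 0.6% × 203/366 = $1707.1967
Total = $2621.0656

$2621.07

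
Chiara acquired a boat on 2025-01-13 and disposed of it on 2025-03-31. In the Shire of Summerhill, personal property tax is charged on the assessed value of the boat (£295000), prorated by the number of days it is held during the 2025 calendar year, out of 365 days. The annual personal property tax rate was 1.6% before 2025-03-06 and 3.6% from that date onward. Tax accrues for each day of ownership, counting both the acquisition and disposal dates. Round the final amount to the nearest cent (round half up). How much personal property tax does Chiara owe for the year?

£1428.93

2025-01-13 to 2025-03-05: 52 days at 1.6% → £295000 × 1.6% × 52/365 = £672.4384
2025-03-06 to 2025-03-31: 26 days at 3.6% → £295000 × 3.6% × 26/365 = £756.4932
Total = £1428.9315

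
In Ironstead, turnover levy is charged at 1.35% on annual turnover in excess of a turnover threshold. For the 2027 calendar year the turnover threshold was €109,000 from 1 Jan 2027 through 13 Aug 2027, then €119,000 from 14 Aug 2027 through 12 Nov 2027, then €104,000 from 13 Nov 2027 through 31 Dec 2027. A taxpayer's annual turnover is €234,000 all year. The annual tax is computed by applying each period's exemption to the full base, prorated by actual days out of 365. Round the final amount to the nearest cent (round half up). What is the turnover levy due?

€1,662.90

1 Jan – 13 Aug 2027: 225 days, exemption €109,000 → (€234,000 − €109,000) × 1.35% × 225/365 = €1,040.2397
14 Aug – 12 Nov 2027: 91 days, exemption €119,000 → (€234,000 − €119,000) × 1.35% × 91/365 = €387.0616
13 Nov – 31 Dec 2027: 49 days, exemption €104,000 → (€234,000 − €104,000) × 1.35% × 49/365 = €235.6027
Total = €1,662.9041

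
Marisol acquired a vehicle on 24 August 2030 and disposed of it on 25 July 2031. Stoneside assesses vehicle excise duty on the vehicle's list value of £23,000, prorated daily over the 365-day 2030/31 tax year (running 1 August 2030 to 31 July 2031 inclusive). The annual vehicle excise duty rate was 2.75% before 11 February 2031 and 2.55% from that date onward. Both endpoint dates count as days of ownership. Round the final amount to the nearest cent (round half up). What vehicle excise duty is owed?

24 August 2030 – 10 February 2031: 171 days at 2.75% → £23,000 × 2.75% × 171/365 = £296.3219
11 February – 25 July 2031: 165 days at 2.55% → £23,000 × 2.55% × 165/365 = £265.1301
Total = £561.4521

£561.45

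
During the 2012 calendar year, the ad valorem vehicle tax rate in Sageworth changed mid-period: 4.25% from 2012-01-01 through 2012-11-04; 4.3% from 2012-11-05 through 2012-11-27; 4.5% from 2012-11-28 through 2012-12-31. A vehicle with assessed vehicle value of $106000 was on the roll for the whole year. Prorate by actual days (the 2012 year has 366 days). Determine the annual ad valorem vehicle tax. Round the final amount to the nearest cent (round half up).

$4532.95

2012-01-01 to 2012-11-04: 309 days at 4.25% → $106000 × 4.25% × 309/366 = $3803.4016
2012-11-05 to 2012-11-27: 23 days at 4.3% → $106000 × 4.3% × 23/366 = $286.4317
2012-11-28 to 2012-12-31: 34 days at 4.5% → $106000 × 4.5% × 34/366 = $443.1148
Total = $4532.9481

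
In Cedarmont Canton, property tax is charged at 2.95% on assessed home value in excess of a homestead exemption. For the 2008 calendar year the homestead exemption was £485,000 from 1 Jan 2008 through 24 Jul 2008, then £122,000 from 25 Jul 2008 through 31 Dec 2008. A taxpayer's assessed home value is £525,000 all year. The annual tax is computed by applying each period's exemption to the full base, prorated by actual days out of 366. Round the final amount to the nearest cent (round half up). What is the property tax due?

£5,861.31

1 Jan – 24 Jul 2008: 206 days, exemption £485,000 → (£525,000 − £485,000) × 2.95% × 206/366 = £664.1530
25 Jul – 31 Dec 2008: 160 days, exemption £122,000 → (£525,000 − £122,000) × 2.95% × 160/366 = £5,197.1585
Total = £5,861.3115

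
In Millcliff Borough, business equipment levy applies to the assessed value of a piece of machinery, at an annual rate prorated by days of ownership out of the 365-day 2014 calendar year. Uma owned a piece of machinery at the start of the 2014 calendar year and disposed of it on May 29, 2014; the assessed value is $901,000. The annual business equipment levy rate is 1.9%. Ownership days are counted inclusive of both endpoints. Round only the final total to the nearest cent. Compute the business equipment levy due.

$6,988.30

Days held (January 1 – May 29, 2014): 149 out of 365
Tax = $901,000 × 1.9% × 149/365 = $6,988.3041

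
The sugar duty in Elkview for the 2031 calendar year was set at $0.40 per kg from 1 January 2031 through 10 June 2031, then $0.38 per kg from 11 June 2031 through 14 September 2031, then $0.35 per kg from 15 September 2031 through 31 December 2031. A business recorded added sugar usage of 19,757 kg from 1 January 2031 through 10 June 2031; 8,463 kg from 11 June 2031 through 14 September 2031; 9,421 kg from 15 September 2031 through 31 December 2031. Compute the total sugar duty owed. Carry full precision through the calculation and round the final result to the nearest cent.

$14,416.09

1 January – 10 June 2031: 19,757 kg at $0.40/kg → $7,902.80
11 June – 14 September 2031: 8,463 kg at $0.38/kg → $3,215.94
15 September – 31 December 2031: 9,421 kg at $0.35/kg → $3,297.35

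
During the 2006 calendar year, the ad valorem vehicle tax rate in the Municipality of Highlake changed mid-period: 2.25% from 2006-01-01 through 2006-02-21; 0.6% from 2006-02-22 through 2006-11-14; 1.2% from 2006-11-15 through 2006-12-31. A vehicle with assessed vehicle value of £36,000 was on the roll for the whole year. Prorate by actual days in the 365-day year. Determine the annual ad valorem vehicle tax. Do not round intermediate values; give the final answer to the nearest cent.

£328.44

2006-01-01 to 2006-02-21: 52 days at 2.25% → £36,000 × 2.25% × 52/365 = £115.3973
2006-02-22 to 2006-11-14: 266 days at 0.6% → £36,000 × 0.6% × 266/365 = £157.4137
2006-11-15 to 2006-12-31: 47 days at 1.2% → £36,000 × 1.2% × 47/365 = £55.6274
Total = £328.4384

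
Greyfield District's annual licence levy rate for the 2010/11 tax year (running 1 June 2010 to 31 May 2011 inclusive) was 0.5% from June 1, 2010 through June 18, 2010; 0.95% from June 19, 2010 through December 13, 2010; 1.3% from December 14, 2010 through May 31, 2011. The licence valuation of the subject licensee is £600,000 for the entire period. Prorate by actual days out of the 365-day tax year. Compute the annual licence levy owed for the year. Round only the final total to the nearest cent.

June 1 – June 18, 2010: 18 days at 0.5% → £600,000 × 0.5% × 18/365 = £147.9452
June 19 – December 13, 2010: 178 days at 0.95% → £600,000 × 0.95% × 178/365 = £2,779.7260
December 14, 2010 – May 31, 2011: 169 days at 1.3% → £600,000 × 1.3% × 169/365 = £3,611.5068
Total = £6,539.1781

£6,539.18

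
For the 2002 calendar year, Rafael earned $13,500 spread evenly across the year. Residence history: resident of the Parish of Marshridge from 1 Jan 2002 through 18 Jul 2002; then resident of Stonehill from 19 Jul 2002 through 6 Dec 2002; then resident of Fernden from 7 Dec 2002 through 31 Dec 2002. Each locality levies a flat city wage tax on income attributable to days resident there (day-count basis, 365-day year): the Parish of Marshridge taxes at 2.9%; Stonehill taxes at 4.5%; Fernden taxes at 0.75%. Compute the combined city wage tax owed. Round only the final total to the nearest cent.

$455.06

The Parish of Marshridge, 1 Jan – 18 Jul 2002: 199 days → $13,500 × 2.9% × 199/365 = $213.4479
Stonehill, 19 Jul – 6 Dec 2002: 141 days → $13,500 × 4.5% × 141/365 = $234.6781
Fernden, 7 Dec – 31 Dec 2002: 25 days → $13,500 × 0.75% × 25/365 = $6.9349
Total = $455.0610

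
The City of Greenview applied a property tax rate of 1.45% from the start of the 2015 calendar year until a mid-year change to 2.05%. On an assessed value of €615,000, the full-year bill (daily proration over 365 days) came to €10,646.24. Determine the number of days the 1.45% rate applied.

194 days

Let d = days at the first rate; then 365 − d days at the second rate.
€615,000 × [1.45%·d + 2.05%·(365−d)] / 365 = €10,646.24
Solving gives d = 194, so the new rate took effect on 14 July 2015.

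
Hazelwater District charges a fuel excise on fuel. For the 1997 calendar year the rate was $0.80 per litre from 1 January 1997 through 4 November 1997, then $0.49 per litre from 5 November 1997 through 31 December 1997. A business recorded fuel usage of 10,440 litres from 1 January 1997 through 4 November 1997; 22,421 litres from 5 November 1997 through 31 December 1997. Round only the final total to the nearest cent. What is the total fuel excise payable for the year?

1 January – 4 November 1997: 10,440 litres at $0.80/litre → $8,352.00
5 November – 31 December 1997: 22,421 litres at $0.49/litre → $10,986.29

$19,338.29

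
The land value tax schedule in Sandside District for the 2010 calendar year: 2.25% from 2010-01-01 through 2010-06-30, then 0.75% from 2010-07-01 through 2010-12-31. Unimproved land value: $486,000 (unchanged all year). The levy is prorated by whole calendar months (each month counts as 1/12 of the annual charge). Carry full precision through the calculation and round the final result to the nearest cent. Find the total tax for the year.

$7,290.00

2010-01-01 to 2010-06-30: 6 months at 2.25% → $486,000 × 2.25% × 6/12 = $5,467.5000
2010-07-01 to 2010-12-31: 6 months at 0.75% → $486,000 × 0.75% × 6/12 = $1,822.5000
Total = $7,290.0000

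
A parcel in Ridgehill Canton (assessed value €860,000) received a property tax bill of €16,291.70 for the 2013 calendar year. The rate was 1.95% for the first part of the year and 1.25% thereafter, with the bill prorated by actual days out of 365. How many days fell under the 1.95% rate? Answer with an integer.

Let d = days at the first rate; then 365 − d days at the second rate.
€860,000 × [1.95%·d + 1.25%·(365−d)] / 365 = €16,291.70
Solving gives d = 336, so the new rate took effect on 3 December 2013.

336 days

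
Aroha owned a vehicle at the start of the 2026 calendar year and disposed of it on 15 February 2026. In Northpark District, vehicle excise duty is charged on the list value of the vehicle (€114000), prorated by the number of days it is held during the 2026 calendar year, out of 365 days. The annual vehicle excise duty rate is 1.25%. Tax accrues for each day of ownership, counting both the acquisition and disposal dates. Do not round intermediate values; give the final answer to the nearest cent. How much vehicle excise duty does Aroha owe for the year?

Days held (1 January – 15 February 2026): 46 out of 365
Tax = €114000 × 1.25% × 46/365 = €179.5890

€179.59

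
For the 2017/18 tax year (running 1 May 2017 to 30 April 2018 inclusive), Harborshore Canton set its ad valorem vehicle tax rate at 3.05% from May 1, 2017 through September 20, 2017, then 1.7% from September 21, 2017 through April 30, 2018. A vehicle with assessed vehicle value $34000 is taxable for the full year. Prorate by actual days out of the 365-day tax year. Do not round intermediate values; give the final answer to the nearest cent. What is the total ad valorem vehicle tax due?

$757.83

May 1 – September 20, 2017: 143 days at 3.05% → $34000 × 3.05% × 143/365 = $406.2767
September 21, 2017 – April 30, 2018: 222 days at 1.7% → $34000 × 1.7% × 222/365 = $351.5507
Total = $757.8274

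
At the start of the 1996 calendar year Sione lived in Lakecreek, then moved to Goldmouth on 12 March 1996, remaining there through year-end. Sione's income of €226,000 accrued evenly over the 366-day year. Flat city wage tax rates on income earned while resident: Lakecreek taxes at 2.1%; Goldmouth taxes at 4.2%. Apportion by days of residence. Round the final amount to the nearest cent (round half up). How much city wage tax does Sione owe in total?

€8,571.33

Lakecreek, 1 January – 11 March 1996: 71 days → €226,000 × 2.1% × 71/366 = €920.6721
Goldmouth, 12 March – 31 December 1996: 295 days → €226,000 × 4.2% × 295/366 = €7,650.6557
Total = €8,571.3279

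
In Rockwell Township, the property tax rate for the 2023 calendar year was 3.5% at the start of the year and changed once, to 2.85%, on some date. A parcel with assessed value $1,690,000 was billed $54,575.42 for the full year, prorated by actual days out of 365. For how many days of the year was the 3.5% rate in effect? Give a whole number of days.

213 days

Let d = days at the first rate; then 365 − d days at the second rate.
$1,690,000 × [3.5%·d + 2.85%·(365−d)] / 365 = $54,575.42
Solving gives d = 213, so the new rate took effect on August 2, 2023.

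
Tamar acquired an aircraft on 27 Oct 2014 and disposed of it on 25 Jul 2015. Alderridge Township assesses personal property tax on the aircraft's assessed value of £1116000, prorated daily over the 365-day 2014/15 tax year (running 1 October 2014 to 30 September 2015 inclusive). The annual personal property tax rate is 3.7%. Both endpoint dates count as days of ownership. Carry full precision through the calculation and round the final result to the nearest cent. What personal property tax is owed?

Days held (27 Oct 2014 – 25 Jul 2015): 272 out of 365
Tax = £1116000 × 3.7% × 272/365 = £30771.0247

£30771.02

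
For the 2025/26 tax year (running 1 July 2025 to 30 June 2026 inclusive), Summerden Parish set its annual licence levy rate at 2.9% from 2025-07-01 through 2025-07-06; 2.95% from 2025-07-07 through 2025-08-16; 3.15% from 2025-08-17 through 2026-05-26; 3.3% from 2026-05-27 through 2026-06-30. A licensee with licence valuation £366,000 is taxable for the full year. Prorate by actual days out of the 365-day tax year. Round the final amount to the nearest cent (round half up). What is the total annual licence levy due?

2025-07-01 to 2025-07-06: 6 days at 2.9% → £366,000 × 2.9% × 6/365 = £174.4767
2025-07-07 to 2025-08-16: 41 days at 2.95% → £366,000 × 2.95% × 41/365 = £1,212.8137
2025-08-17 to 2026-05-26: 283 days at 3.15% → £366,000 × 3.15% × 283/365 = £8,938.9233
2026-05-27 to 2026-06-30: 35 days at 3.3% → £366,000 × 3.3% × 35/365 = £1,158.1644
Total = £11,484.3781

£11,484.38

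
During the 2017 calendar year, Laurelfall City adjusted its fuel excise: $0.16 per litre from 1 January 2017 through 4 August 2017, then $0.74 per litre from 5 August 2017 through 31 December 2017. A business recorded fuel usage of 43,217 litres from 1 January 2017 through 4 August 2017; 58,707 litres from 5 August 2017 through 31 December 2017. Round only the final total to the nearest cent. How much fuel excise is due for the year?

1 January – 4 August 2017: 43,217 litres at $0.16/litre → $6,914.72
5 August – 31 December 2017: 58,707 litres at $0.74/litre → $43,443.18

$50,357.90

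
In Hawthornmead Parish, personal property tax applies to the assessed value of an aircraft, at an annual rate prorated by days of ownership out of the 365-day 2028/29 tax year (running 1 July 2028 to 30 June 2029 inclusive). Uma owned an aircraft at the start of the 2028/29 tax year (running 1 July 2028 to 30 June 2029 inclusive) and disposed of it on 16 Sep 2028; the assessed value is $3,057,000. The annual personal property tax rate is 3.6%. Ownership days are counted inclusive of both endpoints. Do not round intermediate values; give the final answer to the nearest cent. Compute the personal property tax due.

Days held (1 Jul – 16 Sep 2028): 78 out of 365
Tax = $3,057,000 × 3.6% × 78/365 = $23,517.9616

$23,517.96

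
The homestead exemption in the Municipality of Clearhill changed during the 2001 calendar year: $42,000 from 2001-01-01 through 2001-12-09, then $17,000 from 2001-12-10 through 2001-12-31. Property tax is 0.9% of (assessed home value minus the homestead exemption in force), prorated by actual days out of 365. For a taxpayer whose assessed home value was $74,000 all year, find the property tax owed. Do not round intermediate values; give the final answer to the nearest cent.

2001-01-01 to 2001-12-09: 343 days, exemption $42,000 → ($74,000 − $42,000) × 0.9% × 343/365 = $270.6411
2001-12-10 to 2001-12-31: 22 days, exemption $17,000 → ($74,000 − $17,000) × 0.9% × 22/365 = $30.9205
Total = $301.5616

$301.56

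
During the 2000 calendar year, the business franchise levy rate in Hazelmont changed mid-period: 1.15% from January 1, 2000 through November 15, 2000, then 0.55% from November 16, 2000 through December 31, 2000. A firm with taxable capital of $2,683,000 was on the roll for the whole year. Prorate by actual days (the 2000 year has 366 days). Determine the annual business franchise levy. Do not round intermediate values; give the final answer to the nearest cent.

$28,831.25

January 1 – November 15, 2000: 320 days at 1.15% → $2,683,000 × 1.15% × 320/366 = $26,976.6120
November 16 – December 31, 2000: 46 days at 0.55% → $2,683,000 × 0.55% × 46/366 = $1,854.6421
Total = $28,831.2541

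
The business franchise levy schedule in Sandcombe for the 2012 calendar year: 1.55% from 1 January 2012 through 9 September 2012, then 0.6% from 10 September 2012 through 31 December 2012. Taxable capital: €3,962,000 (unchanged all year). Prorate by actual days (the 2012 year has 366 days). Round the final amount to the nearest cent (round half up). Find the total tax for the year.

1 January – 9 September 2012: 253 days at 1.55% → €3,962,000 × 1.55% × 253/366 = €42,450.7732
10 September – 31 December 2012: 113 days at 0.6% → €3,962,000 × 0.6% × 113/366 = €7,339.4426
Total = €49,790.2158

€49,790.22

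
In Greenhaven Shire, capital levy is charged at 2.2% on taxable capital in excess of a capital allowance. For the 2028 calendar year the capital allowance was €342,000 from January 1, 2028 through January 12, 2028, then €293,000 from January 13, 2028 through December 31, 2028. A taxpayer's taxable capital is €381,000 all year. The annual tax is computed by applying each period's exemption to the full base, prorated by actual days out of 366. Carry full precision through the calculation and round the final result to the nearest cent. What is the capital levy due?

€1,900.66

January 1 – January 12, 2028: 12 days, exemption €342,000 → (€381,000 − €342,000) × 2.2% × 12/366 = €28.1311
January 13 – December 31, 2028: 354 days, exemption €293,000 → (€381,000 − €293,000) × 2.2% × 354/366 = €1,872.5246
Total = €1,900.6557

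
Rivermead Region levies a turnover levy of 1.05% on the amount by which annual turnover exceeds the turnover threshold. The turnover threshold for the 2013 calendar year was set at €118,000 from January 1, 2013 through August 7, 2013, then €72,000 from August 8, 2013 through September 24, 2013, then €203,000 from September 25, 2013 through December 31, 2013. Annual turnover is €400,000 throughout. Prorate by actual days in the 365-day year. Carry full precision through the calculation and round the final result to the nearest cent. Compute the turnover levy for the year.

€2,784.89

January 1 – August 7, 2013: 219 days, exemption €118,000 → (€400,000 − €118,000) × 1.05% × 219/365 = €1,776.6000
August 8 – September 24, 2013: 48 days, exemption €72,000 → (€400,000 − €72,000) × 1.05% × 48/365 = €452.9096
September 25 – December 31, 2013: 98 days, exemption €203,000 → (€400,000 − €203,000) × 1.05% × 98/365 = €555.3781
Total = €2,784.8877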